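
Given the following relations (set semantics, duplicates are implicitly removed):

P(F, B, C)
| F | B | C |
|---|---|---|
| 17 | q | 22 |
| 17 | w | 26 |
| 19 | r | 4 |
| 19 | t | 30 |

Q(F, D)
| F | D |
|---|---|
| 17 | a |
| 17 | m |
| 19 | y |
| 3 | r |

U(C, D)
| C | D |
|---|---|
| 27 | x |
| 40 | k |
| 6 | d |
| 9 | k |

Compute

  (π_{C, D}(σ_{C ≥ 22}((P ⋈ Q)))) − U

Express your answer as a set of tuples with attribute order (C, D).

P ⋈ Q (natural join on F): {(17, q, 22, a), (17, q, 22, m), (17, w, 26, a), (17, w, 26, m), (19, r, 4, y), (19, t, 30, y)}
Selection C ≥ 22: {(17, q, 22, a), (17, q, 22, m), (17, w, 26, a), (17, w, 26, m), (19, t, 30, y)}
Projecting to C, D: {(22, a), (22, m), (26, a), (26, m), (30, y)}
Set difference of the two operands is {(22, a), (22, m), (26, a), (26, m), (30, y)}.

{(22, a), (22, m), (26, a), (26, m), (30, y)}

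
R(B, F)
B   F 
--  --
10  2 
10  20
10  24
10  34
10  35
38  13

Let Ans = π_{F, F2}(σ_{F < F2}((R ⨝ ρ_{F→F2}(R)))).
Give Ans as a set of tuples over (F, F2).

ρ[F→F2]: schema becomes (B, F2); tuples unchanged.
Joining R and ρ_{F→F2}(R) on B yields {(10, 2, 2), (10, 2, 20), (10, 2, 24), (10, 2, 34), (10, 2, 35), (10, 20, 2), (10, 20, 20), (10, 20, 24), (10, 20, 34), (10, 20, 35), (10, 24, 2), (10, 24, 20), (10, 24, 24), (10, 24, 34), (10, 24, 35), (10, 34, 2), (10, 34, 20), (10, 34, 24), (10, 34, 34), (10, 34, 35), (10, 35, 2), (10, 35, 20), (10, 35, 24), (10, 35, 34), (10, 35, 35), (38, 13, 13)}.
Selection F < F2: {(10, 2, 20), (10, 2, 24), (10, 2, 34), (10, 2, 35), (10, 20, 24), (10, 20, 34), (10, 20, 35), (10, 24, 34), (10, 24, 35), (10, 34, 35)}
π[F, F2]: project onto (F, F2) → {(2, 20), (2, 24), (2, 34), (2, 35), (20, 24), (20, 34), (20, 35), (24, 34), (24, 35), (34, 35)}

{(2, 20), (2, 24), (2, 34), (2, 35), (20, 24), (20, 34), (20, 35), (24, 34), (24, 35), (34, 35)}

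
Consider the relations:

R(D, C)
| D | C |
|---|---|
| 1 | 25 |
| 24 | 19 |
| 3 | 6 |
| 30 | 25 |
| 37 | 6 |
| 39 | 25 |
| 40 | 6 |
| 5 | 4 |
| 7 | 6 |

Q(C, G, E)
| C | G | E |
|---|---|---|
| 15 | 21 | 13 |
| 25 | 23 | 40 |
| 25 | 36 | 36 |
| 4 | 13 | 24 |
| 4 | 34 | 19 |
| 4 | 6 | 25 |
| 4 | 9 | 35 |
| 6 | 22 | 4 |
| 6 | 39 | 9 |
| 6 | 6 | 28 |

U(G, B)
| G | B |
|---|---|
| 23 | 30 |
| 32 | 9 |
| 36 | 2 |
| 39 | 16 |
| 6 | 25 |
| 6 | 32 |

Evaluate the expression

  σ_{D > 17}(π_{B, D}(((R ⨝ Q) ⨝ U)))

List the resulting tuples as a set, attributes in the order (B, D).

{(16, 37), (16, 40), (2, 30), (2, 39), (25, 37), (25, 40), (30, 30), (30, 39), (32, 37), (32, 40)}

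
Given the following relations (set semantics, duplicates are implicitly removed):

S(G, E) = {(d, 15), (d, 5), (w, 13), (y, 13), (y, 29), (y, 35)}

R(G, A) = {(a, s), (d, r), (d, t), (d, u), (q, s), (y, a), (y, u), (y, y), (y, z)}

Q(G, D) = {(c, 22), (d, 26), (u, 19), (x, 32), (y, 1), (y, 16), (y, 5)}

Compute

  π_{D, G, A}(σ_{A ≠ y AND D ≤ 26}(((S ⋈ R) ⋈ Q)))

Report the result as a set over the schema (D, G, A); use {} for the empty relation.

S ⋈ R (natural join on G): {(d, 15, r), (d, 15, t), (d, 15, u), (d, 5, r), (d, 5, t), (d, 5, u), (y, 13, a), (y, 13, u), (y, 13, y), (y, 13, z), (y, 29, a), (y, 29, u), (y, 29, y), (y, 29, z), (y, 35, a), (y, 35, u), (y, 35, y), (y, 35, z)}
(S ⋈ R) ⋈ Q (natural join on G): {(d, 15, r, 26), (d, 15, t, 26), (d, 15, u, 26), (d, 5, r, 26), (d, 5, t, 26), (d, 5, u, 26), (y, 13, a, 1), (y, 13, a, 16), (y, 13, a, 5), (y, 13, u, 1), (y, 13, u, 16), (y, 13, u, 5), (y, 13, y, 1), (y, 13, y, 16), (y, 13, y, 5), (y, 13, z, 1), (y, 13, z, 16), (y, 13, z, 5), (y, 29, a, 1), (y, 29, a, 16), (y, 29, a, 5), (y, 29, u, 1), (y, 29, u, 16), (y, 29, u, 5), (y, 29, y, 1), (y, 29, y, 16), (y, 29, y, 5), (y, 29, z, 1), (y, 29, z, 16), (y, 29, z, 5), (y, 35, a, 1), (y, 35, a, 16), (y, 35, a, 5), (y, 35, u, 1), (y, 35, u, 16), (y, 35, u, 5), (y, 35, y, 1), (y, 35, y, 16), (y, 35, y, 5), (y, 35, z, 1), (y, 35, z, 16), (y, 35, z, 5)}
Apply σ_{A ≠ y AND D ≤ 26}; surviving tuples: {(d, 15, r, 26), (d, 15, t, 26), (d, 15, u, 26), (d, 5, r, 26), (d, 5, t, 26), (d, 5, u, 26), (y, 13, a, 1), (y, 13, a, 16), (y, 13, a, 5), (y, 13, u, 1), (y, 13, u, 16), (y, 13, u, 5), (y, 13, z, 1), (y, 13, z, 16), (y, 13, z, 5), (y, 29, a, 1), (y, 29, a, 16), (y, 29, a, 5), (y, 29, u, 1), (y, 29, u, 16), (y, 29, u, 5), (y, 29, z, 1), (y, 29, z, 16), (y, 29, z, 5), (y, 35, a, 1), (y, 35, a, 16), (y, 35, a, 5), (y, 35, u, 1), (y, 35, u, 16), (y, 35, u, 5), (y, 35, z, 1), (y, 35, z, 16), (y, 35, z, 5)}
Keep only column(s) D, G, A (21 duplicate(s) eliminated): {(1, y, a), (1, y, u), (1, y, z), (16, y, a), (16, y, u), (16, y, z), (26, d, r), (26, d, t), (26, d, u), (5, y, a), (5, y, u), (5, y, z)}

{(1, y, a), (1, y, u), (1, y, z), (16, y, a), (16, y, u), (16, y, z), (26, d, r), (26, d, t), (26, d, u), (5, y, a), (5, y, u), (5, y, z)}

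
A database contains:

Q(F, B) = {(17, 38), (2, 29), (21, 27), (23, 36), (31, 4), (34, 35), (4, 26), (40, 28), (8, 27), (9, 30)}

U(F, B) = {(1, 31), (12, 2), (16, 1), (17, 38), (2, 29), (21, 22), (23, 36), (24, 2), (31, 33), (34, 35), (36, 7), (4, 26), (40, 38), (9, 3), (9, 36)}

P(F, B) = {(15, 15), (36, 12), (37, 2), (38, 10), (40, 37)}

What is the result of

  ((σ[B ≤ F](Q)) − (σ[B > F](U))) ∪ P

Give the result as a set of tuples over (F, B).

σ[B ≤ F]: keep tuples satisfying B ≤ F → {(31, 4), (40, 28)}
σ[B > F]: keep tuples satisfying B > F → {(1, 31), (17, 38), (2, 29), (21, 22), (23, 36), (31, 33), (34, 35), (4, 26), (9, 36)}
Difference: {(31, 4), (40, 28)} with {(1, 31), (17, 38), (2, 29), (21, 22), (23, 36), (31, 33), (34, 35), (4, 26), (9, 36)} → {(31, 4), (40, 28)}
Union: {(31, 4), (40, 28)} with {(15, 15), (36, 12), (37, 2), (38, 10), (40, 37)} → {(15, 15), (31, 4), (36, 12), (37, 2), (38, 10), (40, 28), (40, 37)}

{(15, 15), (31, 4), (36, 12), (37, 2), (38, 10), (40, 28), (40, 37)}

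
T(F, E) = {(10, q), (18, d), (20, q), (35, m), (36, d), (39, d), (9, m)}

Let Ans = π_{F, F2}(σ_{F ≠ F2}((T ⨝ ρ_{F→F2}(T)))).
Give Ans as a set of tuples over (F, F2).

ρ[F→F2]: schema becomes (F2, E); tuples unchanged.
Natural join on E: {(10, q, 10), (10, q, 20), (18, d, 18), (18, d, 36), (18, d, 39), (20, q, 10), (20, q, 20), (35, m, 35), (35, m, 9), (36, d, 18), (36, d, 36), (36, d, 39), (39, d, 18), (39, d, 36), (39, d, 39), (9, m, 35), (9, m, 9)}
Filtering on F ≠ F2 leaves {(10, q, 20), (18, d, 36), (18, d, 39), (20, q, 10), (35, m, 9), (36, d, 18), (36, d, 39), (39, d, 18), (39, d, 36), (9, m, 35)}.
π_{F, F2} gives {(10, 20), (18, 36), (18, 39), (20, 10), (35, 9), (36, 18), (36, 39), (39, 18), (39, 36), (9, 35)}.

{(10, 20), (18, 36), (18, 39), (20, 10), (35, 9), (36, 18), (36, 39), (39, 18), (39, 36), (9, 35)}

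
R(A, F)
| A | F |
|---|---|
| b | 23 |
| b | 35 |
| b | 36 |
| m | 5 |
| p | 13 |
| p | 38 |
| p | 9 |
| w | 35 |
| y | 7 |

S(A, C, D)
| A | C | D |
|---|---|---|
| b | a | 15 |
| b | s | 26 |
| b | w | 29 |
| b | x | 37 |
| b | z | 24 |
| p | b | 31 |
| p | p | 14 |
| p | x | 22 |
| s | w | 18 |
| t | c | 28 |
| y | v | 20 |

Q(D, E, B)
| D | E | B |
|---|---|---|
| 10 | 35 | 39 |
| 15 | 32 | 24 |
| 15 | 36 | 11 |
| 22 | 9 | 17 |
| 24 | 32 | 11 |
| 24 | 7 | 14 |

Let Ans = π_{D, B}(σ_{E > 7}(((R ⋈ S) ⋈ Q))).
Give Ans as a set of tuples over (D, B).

R ⋈ S (natural join on A): {(b, 23, a, 15), (b, 23, s, 26), (b, 23, w, 29), (b, 23, x, 37), (b, 23, z, 24), (b, 35, a, 15), (b, 35, s, 26), (b, 35, w, 29), (b, 35, x, 37), (b, 35, z, 24), (b, 36, a, 15), (b, 36, s, 26), (b, 36, w, 29), (b, 36, x, 37), (b, 36, z, 24), (p, 13, b, 31), (p, 13, p, 14), (p, 13, x, 22), (p, 38, b, 31), (p, 38, p, 14), (p, 38, x, 22), (p, 9, b, 31), (p, 9, p, 14), (p, 9, x, 22), (y, 7, v, 20)}
(R ⋈ S) ⋈ Q (natural join on D): {(b, 23, a, 15, 32, 24), (b, 23, a, 15, 36, 11), (b, 23, z, 24, 32, 11), (b, 23, z, 24, 7, 14), (b, 35, a, 15, 32, 24), (b, 35, a, 15, 36, 11), (b, 35, z, 24, 32, 11), (b, 35, z, 24, 7, 14), (b, 36, a, 15, 32, 24), (b, 36, a, 15, 36, 11), (b, 36, z, 24, 32, 11), (b, 36, z, 24, 7, 14), (p, 13, x, 22, 9, 17), (p, 38, x, 22, 9, 17), (p, 9, x, 22, 9, 17)}
Selection E > 7: {(b, 23, a, 15, 32, 24), (b, 23, a, 15, 36, 11), (b, 23, z, 24, 32, 11), (b, 35, a, 15, 32, 24), (b, 35, a, 15, 36, 11), (b, 35, z, 24, 32, 11), (b, 36, a, 15, 32, 24), (b, 36, a, 15, 36, 11), (b, 36, z, 24, 32, 11), (p, 13, x, 22, 9, 17), (p, 38, x, 22, 9, 17), (p, 9, x, 22, 9, 17)}
Projecting to D, B (8 duplicate(s) eliminated): {(15, 11), (15, 24), (22, 17), (24, 11)}

{(15, 11), (15, 24), (22, 17), (24, 11)}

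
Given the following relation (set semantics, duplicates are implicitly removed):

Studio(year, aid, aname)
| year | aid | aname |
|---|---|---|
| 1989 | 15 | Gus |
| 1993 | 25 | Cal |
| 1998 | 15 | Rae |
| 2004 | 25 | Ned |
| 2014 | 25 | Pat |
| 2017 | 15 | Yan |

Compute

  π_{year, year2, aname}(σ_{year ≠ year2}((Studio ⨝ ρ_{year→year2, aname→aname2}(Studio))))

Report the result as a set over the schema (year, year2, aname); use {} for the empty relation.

{(1989, 1998, Gus), (1989, 2017, Gus), (1993, 2004, Cal), (1993, 2014, Cal), (1998, 1989, Rae), (1998, 2017, Rae), (2004, 1993, Ned), (2004, 2014, Ned), (2014, 1993, Pat), (2014, 2004, Pat), (2017, 1989, Yan), (2017, 1998, Yan)}

ρ[year→year2, aname→aname2]: schema becomes (year2, aid, aname2); tuples unchanged.
Joining Studio and ρ_{year→year2, aname→aname2}(Studio) on aid yields {(1989, 15, Gus, 1989, Gus), (1989, 15, Gus, 1998, Rae), (1989, 15, Gus, 2017, Yan), (1993, 25, Cal, 1993, Cal), (1993, 25, Cal, 2004, Ned), (1993, 25, Cal, 2014, Pat), (1998, 15, Rae, 1989, Gus), (1998, 15, Rae, 1998, Rae), (1998, 15, Rae, 2017, Yan), (2004, 25, Ned, 1993, Cal), (2004, 25, Ned, 2004, Ned), (2004, 25, Ned, 2014, Pat), (2014, 25, Pat, 1993, Cal), (2014, 25, Pat, 2004, Ned), (2014, 25, Pat, 2014, Pat), (2017, 15, Yan, 1989, Gus), (2017, 15, Yan, 1998, Rae), (2017, 15, Yan, 2017, Yan)}.
Apply σ_{year ≠ year2}; surviving tuples: {(1989, 15, Gus, 1998, Rae), (1989, 15, Gus, 2017, Yan), (1993, 25, Cal, 2004, Ned), (1993, 25, Cal, 2014, Pat), (1998, 15, Rae, 1989, Gus), (1998, 15, Rae, 2017, Yan), (2004, 25, Ned, 1993, Cal), (2004, 25, Ned, 2014, Pat), (2014, 25, Pat, 1993, Cal), (2014, 25, Pat, 2004, Ned), (2017, 15, Yan, 1989, Gus), (2017, 15, Yan, 1998, Rae)}
π[year, year2, aname]: project onto (year, year2, aname) → {(1989, 1998, Gus), (1989, 2017, Gus), (1993, 2004, Cal), (1993, 2014, Cal), (1998, 1989, Rae), (1998, 2017, Rae), (2004, 1993, Ned), (2004, 2014, Ned), (2014, 1993, Pat), (2014, 2004, Pat), (2017, 1989, Yan), (2017, 1998, Yan)}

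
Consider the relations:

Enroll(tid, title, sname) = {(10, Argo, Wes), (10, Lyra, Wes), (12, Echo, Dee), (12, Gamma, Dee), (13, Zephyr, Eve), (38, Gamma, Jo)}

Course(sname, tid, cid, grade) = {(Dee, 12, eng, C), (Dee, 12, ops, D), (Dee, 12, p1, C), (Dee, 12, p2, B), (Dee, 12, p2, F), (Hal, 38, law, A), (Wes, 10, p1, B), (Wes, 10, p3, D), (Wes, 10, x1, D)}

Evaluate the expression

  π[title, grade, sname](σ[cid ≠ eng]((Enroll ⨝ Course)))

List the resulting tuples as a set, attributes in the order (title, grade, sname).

Enroll ⋈ Course (natural join on tid, sname): {(10, Argo, Wes, p1, B), (10, Argo, Wes, p3, D), (10, Argo, Wes, x1, D), (10, Lyra, Wes, p1, B), (10, Lyra, Wes, p3, D), (10, Lyra, Wes, x1, D), (12, Echo, Dee, eng, C), (12, Echo, Dee, ops, D), (12, Echo, Dee, p1, C), (12, Echo, Dee, p2, B), (12, Echo, Dee, p2, F), (12, Gamma, Dee, eng, C), (12, Gamma, Dee, ops, D), (12, Gamma, Dee, p1, C), (12, Gamma, Dee, p2, B), (12, Gamma, Dee, p2, F)}
σ[cid ≠ eng]: keep tuples satisfying cid ≠ eng → {(10, Argo, Wes, p1, B), (10, Argo, Wes, p3, D), (10, Argo, Wes, x1, D), (10, Lyra, Wes, p1, B), (10, Lyra, Wes, p3, D), (10, Lyra, Wes, x1, D), (12, Echo, Dee, ops, D), (12, Echo, Dee, p1, C), (12, Echo, Dee, p2, B), (12, Echo, Dee, p2, F), (12, Gamma, Dee, ops, D), (12, Gamma, Dee, p1, C), (12, Gamma, Dee, p2, B), (12, Gamma, Dee, p2, F)}
Projecting to title, grade, sname (2 duplicate(s) eliminated): {(Argo, B, Wes), (Argo, D, Wes), (Echo, B, Dee), (Echo, C, Dee), (Echo, D, Dee), (Echo, F, Dee), (Gamma, B, Dee), (Gamma, C, Dee), (Gamma, D, Dee), (Gamma, F, Dee), (Lyra, B, Wes), (Lyra, D, Wes)}

{(Argo, B, Wes), (Argo, D, Wes), (Echo, B, Dee), (Echo, C, Dee), (Echo, D, Dee), (Echo, F, Dee), (Gamma, B, Dee), (Gamma, C, Dee), (Gamma, D, Dee), (Gamma, F, Dee), (Lyra, B, Wes), (Lyra, D, Wes)}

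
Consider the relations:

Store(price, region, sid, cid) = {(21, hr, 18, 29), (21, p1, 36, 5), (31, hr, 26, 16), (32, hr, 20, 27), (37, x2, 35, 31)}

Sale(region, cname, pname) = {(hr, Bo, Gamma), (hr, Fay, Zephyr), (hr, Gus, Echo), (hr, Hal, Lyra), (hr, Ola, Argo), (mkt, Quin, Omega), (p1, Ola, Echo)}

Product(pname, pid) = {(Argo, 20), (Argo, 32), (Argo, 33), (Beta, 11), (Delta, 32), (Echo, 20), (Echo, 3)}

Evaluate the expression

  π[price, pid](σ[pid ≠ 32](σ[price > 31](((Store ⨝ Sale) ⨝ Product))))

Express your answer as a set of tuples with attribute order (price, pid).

Natural join on region: {(21, hr, 18, 29, Bo, Gamma), (21, hr, 18, 29, Fay, Zephyr), (21, hr, 18, 29, Gus, Echo), (21, hr, 18, 29, Hal, Lyra), (21, hr, 18, 29, Ola, Argo), (21, p1, 36, 5, Ola, Echo), (31, hr, 26, 16, Bo, Gamma), (31, hr, 26, 16, Fay, Zephyr), (31, hr, 26, 16, Gus, Echo), (31, hr, 26, 16, Hal, Lyra), (31, hr, 26, 16, Ola, Argo), (32, hr, 20, 27, Bo, Gamma), (32, hr, 20, 27, Fay, Zephyr), (32, hr, 20, 27, Gus, Echo), (32, hr, 20, 27, Hal, Lyra), (32, hr, 20, 27, Ola, Argo)}
Natural join on pname: {(21, hr, 18, 29, Gus, Echo, 20), (21, hr, 18, 29, Gus, Echo, 3), (21, hr, 18, 29, Ola, Argo, 20), (21, hr, 18, 29, Ola, Argo, 32), (21, hr, 18, 29, Ola, Argo, 33), (21, p1, 36, 5, Ola, Echo, 20), (21, p1, 36, 5, Ola, Echo, 3), (31, hr, 26, 16, Gus, Echo, 20), (31, hr, 26, 16, Gus, Echo, 3), (31, hr, 26, 16, Ola, Argo, 20), (31, hr, 26, 16, Ola, Argo, 32), (31, hr, 26, 16, Ola, Argo, 33), (32, hr, 20, 27, Gus, Echo, 20), (32, hr, 20, 27, Gus, Echo, 3), (32, hr, 20, 27, Ola, Argo, 20), (32, hr, 20, 27, Ola, Argo, 32), (32, hr, 20, 27, Ola, Argo, 33)}
Selection price > 31: {(32, hr, 20, 27, Gus, Echo, 20), (32, hr, 20, 27, Gus, Echo, 3), (32, hr, 20, 27, Ola, Argo, 20), (32, hr, 20, 27, Ola, Argo, 32), (32, hr, 20, 27, Ola, Argo, 33)}
Selection pid ≠ 32: {(32, hr, 20, 27, Gus, Echo, 20), (32, hr, 20, 27, Gus, Echo, 3), (32, hr, 20, 27, Ola, Argo, 20), (32, hr, 20, 27, Ola, Argo, 33)}
π_{price, pid} gives {(32, 20), (32, 3), (32, 33)} (1 duplicate(s) eliminated).

{(32, 20), (32, 3), (32, 33)}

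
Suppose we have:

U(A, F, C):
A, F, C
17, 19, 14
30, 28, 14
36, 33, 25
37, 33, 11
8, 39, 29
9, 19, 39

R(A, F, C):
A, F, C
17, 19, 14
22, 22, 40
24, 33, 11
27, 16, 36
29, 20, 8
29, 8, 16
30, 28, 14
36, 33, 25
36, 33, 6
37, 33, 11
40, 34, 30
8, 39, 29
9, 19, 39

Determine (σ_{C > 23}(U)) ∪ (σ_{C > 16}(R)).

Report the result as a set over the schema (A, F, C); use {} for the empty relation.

σ[C > 23]: keep tuples satisfying C > 23 → {(36, 33, 25), (8, 39, 29), (9, 19, 39)}
σ[C > 16]: keep tuples satisfying C > 16 → {(22, 22, 40), (27, 16, 36), (36, 33, 25), (40, 34, 30), (8, 39, 29), (9, 19, 39)}
Set union of the two operands is {(22, 22, 40), (27, 16, 36), (36, 33, 25), (40, 34, 30), (8, 39, 29), (9, 19, 39)}.

{(22, 22, 40), (27, 16, 36), (36, 33, 25), (40, 34, 30), (8, 39, 29), (9, 19, 39)}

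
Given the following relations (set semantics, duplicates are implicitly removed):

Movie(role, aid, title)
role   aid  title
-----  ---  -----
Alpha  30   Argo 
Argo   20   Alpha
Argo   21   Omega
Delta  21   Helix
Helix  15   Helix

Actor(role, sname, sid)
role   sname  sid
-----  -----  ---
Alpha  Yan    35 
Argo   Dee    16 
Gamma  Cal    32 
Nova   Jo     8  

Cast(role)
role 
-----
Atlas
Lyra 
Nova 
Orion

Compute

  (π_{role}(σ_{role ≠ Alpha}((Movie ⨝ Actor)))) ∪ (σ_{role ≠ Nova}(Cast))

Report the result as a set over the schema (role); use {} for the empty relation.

{Argo, Atlas, Lyra, Orion}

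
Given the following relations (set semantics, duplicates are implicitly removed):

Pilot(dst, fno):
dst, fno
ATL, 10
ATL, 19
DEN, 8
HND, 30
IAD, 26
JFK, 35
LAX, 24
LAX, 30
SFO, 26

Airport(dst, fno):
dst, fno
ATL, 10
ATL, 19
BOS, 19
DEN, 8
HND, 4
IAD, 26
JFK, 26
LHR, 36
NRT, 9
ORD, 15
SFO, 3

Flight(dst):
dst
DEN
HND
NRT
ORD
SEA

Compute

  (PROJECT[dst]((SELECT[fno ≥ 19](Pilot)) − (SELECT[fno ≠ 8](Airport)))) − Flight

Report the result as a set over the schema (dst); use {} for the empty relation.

{JFK, LAX, SFO}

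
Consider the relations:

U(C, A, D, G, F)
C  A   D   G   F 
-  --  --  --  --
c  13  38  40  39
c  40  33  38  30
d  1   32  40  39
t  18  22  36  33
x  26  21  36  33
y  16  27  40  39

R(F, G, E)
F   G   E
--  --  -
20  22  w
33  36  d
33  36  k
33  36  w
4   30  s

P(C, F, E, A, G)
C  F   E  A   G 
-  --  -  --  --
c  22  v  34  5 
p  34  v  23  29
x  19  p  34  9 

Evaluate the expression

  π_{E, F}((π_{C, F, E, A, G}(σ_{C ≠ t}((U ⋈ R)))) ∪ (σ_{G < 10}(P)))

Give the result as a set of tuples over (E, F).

{(d, 33), (k, 33), (p, 19), (v, 22), (w, 33)}

Natural join on G, F: {(t, 18, 22, 36, 33, d), (t, 18, 22, 36, 33, k), (t, 18, 22, 36, 33, w), (x, 26, 21, 36, 33, d), (x, 26, 21, 36, 33, k), (x, 26, 21, 36, 33, w)}
σ[C ≠ t]: keep tuples satisfying C ≠ t → {(x, 26, 21, 36, 33, d), (x, 26, 21, 36, 33, k), (x, 26, 21, 36, 33, w)}
π[C, F, E, A, G]: project onto (C, F, E, A, G) → {(x, 33, d, 26, 36), (x, 33, k, 26, 36), (x, 33, w, 26, 36)}
σ[G < 10]: keep tuples satisfying G < 10 → {(c, 22, v, 34, 5), (x, 19, p, 34, 9)}
Set union of the two operands is {(c, 22, v, 34, 5), (x, 19, p, 34, 9), (x, 33, d, 26, 36), (x, 33, k, 26, 36), (x, 33, w, 26, 36)}.
π[E, F]: project onto (E, F) → {(d, 33), (k, 33), (p, 19), (v, 22), (w, 33)}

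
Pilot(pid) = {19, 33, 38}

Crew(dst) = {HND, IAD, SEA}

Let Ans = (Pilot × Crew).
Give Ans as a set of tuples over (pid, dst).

{(19, HND), (19, IAD), (19, SEA), (33, HND), (33, IAD), (33, SEA), (38, HND), (38, IAD), (38, SEA)}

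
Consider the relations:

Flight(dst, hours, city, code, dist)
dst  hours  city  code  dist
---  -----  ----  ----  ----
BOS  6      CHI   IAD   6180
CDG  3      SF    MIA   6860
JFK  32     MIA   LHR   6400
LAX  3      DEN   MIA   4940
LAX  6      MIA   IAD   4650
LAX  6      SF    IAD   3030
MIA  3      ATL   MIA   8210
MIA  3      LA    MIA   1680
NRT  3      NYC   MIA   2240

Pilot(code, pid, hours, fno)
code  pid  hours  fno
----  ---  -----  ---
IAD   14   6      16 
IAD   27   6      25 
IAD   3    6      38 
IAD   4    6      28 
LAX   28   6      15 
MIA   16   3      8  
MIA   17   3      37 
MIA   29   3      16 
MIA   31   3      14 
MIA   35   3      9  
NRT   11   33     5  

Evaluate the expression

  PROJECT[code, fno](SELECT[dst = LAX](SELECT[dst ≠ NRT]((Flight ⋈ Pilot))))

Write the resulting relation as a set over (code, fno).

{(IAD, 16), (IAD, 25), (IAD, 28), (IAD, 38), (MIA, 14), (MIA, 16), (MIA, 37), (MIA, 8), (MIA, 9)}

Flight ⋈ Pilot (natural join on hours, code): {(BOS, 6, CHI, IAD, 6180, 14, 16), (BOS, 6, CHI, IAD, 6180, 27, 25), (BOS, 6, CHI, IAD, 6180, 3, 38), (BOS, 6, CHI, IAD, 6180, 4, 28), (CDG, 3, SF, MIA, 6860, 16, 8), (CDG, 3, SF, MIA, 6860, 17, 37), (CDG, 3, SF, MIA, 6860, 29, 16), (CDG, 3, SF, MIA, 6860, 31, 14), (CDG, 3, SF, MIA, 6860, 35, 9), (LAX, 3, DEN, MIA, 4940, 16, 8), (LAX, 3, DEN, MIA, 4940, 17, 37), (LAX, 3, DEN, MIA, 4940, 29, 16), (LAX, 3, DEN, MIA, 4940, 31, 14), (LAX, 3, DEN, MIA, 4940, 35, 9), (LAX, 6, MIA, IAD, 4650, 14, 16), (LAX, 6, MIA, IAD, 4650, 27, 25), (LAX, 6, MIA, IAD, 4650, 3, 38), (LAX, 6, MIA, IAD, 4650, 4, 28), (LAX, 6, SF, IAD, 3030, 14, 16), (LAX, 6, SF, IAD, 3030, 27, 25), (LAX, 6, SF, IAD, 3030, 3, 38), (LAX, 6, SF, IAD, 3030, 4, 28), (MIA, 3, ATL, MIA, 8210, 16, 8), (MIA, 3, ATL, MIA, 8210, 17, 37), (MIA, 3, ATL, MIA, 8210, 29, 16), (MIA, 3, ATL, MIA, 8210, 31, 14), (MIA, 3, ATL, MIA, 8210, 35, 9), (MIA, 3, LA, MIA, 1680, 16, 8), (MIA, 3, LA, MIA, 1680, 17, 37), (MIA, 3, LA, MIA, 1680, 29, 16), (MIA, 3, LA, MIA, 1680, 31, 14), (MIA, 3, LA, MIA, 1680, 35, 9), (NRT, 3, NYC, MIA, 2240, 16, 8), (NRT, 3, NYC, MIA, 2240, 17, 37), (NRT, 3, NYC, MIA, 2240, 29, 16), (NRT, 3, NYC, MIA, 2240, 31, 14), (NRT, 3, NYC, MIA, 2240, 35, 9)}
Selection dst ≠ NRT: {(BOS, 6, CHI, IAD, 6180, 14, 16), (BOS, 6, CHI, IAD, 6180, 27, 25), (BOS, 6, CHI, IAD, 6180, 3, 38), (BOS, 6, CHI, IAD, 6180, 4, 28), (CDG, 3, SF, MIA, 6860, 16, 8), (CDG, 3, SF, MIA, 6860, 17, 37), (CDG, 3, SF, MIA, 6860, 29, 16), (CDG, 3, SF, MIA, 6860, 31, 14), (CDG, 3, SF, MIA, 6860, 35, 9), (LAX, 3, DEN, MIA, 4940, 16, 8), (LAX, 3, DEN, MIA, 4940, 17, 37), (LAX, 3, DEN, MIA, 4940, 29, 16), (LAX, 3, DEN, MIA, 4940, 31, 14), (LAX, 3, DEN, MIA, 4940, 35, 9), (LAX, 6, MIA, IAD, 4650, 14, 16), (LAX, 6, MIA, IAD, 4650, 27, 25), (LAX, 6, MIA, IAD, 4650, 3, 38), (LAX, 6, MIA, IAD, 4650, 4, 28), (LAX, 6, SF, IAD, 3030, 14, 16), (LAX, 6, SF, IAD, 3030, 27, 25), (LAX, 6, SF, IAD, 3030, 3, 38), (LAX, 6, SF, IAD, 3030, 4, 28), (MIA, 3, ATL, MIA, 8210, 16, 8), (MIA, 3, ATL, MIA, 8210, 17, 37), (MIA, 3, ATL, MIA, 8210, 29, 16), (MIA, 3, ATL, MIA, 8210, 31, 14), (MIA, 3, ATL, MIA, 8210, 35, 9), (MIA, 3, LA, MIA, 1680, 16, 8), (MIA, 3, LA, MIA, 1680, 17, 37), (MIA, 3, LA, MIA, 1680, 29, 16), (MIA, 3, LA, MIA, 1680, 31, 14), (MIA, 3, LA, MIA, 1680, 35, 9)}
Selection dst = LAX: {(LAX, 3, DEN, MIA, 4940, 16, 8), (LAX, 3, DEN, MIA, 4940, 17, 37), (LAX, 3, DEN, MIA, 4940, 29, 16), (LAX, 3, DEN, MIA, 4940, 31, 14), (LAX, 3, DEN, MIA, 4940, 35, 9), (LAX, 6, MIA, IAD, 4650, 14, 16), (LAX, 6, MIA, IAD, 4650, 27, 25), (LAX, 6, MIA, IAD, 4650, 3, 38), (LAX, 6, MIA, IAD, 4650, 4, 28), (LAX, 6, SF, IAD, 3030, 14, 16), (LAX, 6, SF, IAD, 3030, 27, 25), (LAX, 6, SF, IAD, 3030, 3, 38), (LAX, 6, SF, IAD, 3030, 4, 28)}
Keep only column(s) code, fno (4 duplicate(s) eliminated): {(IAD, 16), (IAD, 25), (IAD, 28), (IAD, 38), (MIA, 14), (MIA, 16), (MIA, 37), (MIA, 8), (MIA, 9)}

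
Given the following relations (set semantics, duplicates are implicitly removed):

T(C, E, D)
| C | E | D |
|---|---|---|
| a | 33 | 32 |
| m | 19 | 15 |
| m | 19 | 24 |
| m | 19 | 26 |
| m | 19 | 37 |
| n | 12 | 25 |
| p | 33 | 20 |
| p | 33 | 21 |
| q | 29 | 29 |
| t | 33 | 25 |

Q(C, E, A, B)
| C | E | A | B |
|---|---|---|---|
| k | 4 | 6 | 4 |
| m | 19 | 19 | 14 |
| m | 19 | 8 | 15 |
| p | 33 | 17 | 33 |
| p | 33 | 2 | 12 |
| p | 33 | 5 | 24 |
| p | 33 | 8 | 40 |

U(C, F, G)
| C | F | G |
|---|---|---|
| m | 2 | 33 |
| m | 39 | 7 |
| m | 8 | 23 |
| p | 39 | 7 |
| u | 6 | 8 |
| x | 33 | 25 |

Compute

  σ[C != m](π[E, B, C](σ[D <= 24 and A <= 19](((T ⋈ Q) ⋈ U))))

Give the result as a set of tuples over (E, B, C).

{(33, 12, p), (33, 24, p), (33, 33, p), (33, 40, p)}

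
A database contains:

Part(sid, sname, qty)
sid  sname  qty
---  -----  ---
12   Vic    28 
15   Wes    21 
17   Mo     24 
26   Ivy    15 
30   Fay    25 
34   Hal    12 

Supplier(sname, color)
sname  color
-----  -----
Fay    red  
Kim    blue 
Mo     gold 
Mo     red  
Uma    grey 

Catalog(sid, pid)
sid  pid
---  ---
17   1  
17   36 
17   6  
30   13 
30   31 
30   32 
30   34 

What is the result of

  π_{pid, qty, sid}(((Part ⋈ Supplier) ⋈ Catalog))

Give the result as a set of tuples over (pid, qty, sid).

{(1, 24, 17), (13, 25, 30), (31, 25, 30), (32, 25, 30), (34, 25, 30), (36, 24, 17), (6, 24, 17)}

Part ⋈ Supplier (natural join on sname): {(17, Mo, 24, gold), (17, Mo, 24, red), (30, Fay, 25, red)}
(Part ⋈ Supplier) ⋈ Catalog (natural join on sid): {(17, Mo, 24, gold, 1), (17, Mo, 24, gold, 36), (17, Mo, 24, gold, 6), (17, Mo, 24, red, 1), (17, Mo, 24, red, 36), (17, Mo, 24, red, 6), (30, Fay, 25, red, 13), (30, Fay, 25, red, 31), (30, Fay, 25, red, 32), (30, Fay, 25, red, 34)}
π[pid, qty, sid]: project onto (pid, qty, sid) (3 duplicate(s) eliminated) → {(1, 24, 17), (13, 25, 30), (31, 25, 30), (32, 25, 30), (34, 25, 30), (36, 24, 17), (6, 24, 17)}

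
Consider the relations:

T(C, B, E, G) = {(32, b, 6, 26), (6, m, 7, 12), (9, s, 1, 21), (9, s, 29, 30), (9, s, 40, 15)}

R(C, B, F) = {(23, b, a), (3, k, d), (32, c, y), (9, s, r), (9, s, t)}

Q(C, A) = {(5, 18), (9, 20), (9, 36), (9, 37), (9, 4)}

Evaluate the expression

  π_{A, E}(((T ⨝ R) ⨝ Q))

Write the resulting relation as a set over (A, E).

{(20, 1), (20, 29), (20, 40), (36, 1), (36, 29), (36, 40), (37, 1), (37, 29), (37, 40), (4, 1), (4, 29), (4, 40)}

Natural join on C, B: {(9, s, 1, 21, r), (9, s, 1, 21, t), (9, s, 29, 30, r), (9, s, 29, 30, t), (9, s, 40, 15, r), (9, s, 40, 15, t)}
Natural join on C: {(9, s, 1, 21, r, 20), (9, s, 1, 21, r, 36), (9, s, 1, 21, r, 37), (9, s, 1, 21, r, 4), (9, s, 1, 21, t, 20), (9, s, 1, 21, t, 36), (9, s, 1, 21, t, 37), (9, s, 1, 21, t, 4), (9, s, 29, 30, r, 20), (9, s, 29, 30, r, 36), (9, s, 29, 30, r, 37), (9, s, 29, 30, r, 4), (9, s, 29, 30, t, 20), (9, s, 29, 30, t, 36), (9, s, 29, 30, t, 37), (9, s, 29, 30, t, 4), (9, s, 40, 15, r, 20), (9, s, 40, 15, r, 36), (9, s, 40, 15, r, 37), (9, s, 40, 15, r, 4), (9, s, 40, 15, t, 20), (9, s, 40, 15, t, 36), (9, s, 40, 15, t, 37), (9, s, 40, 15, t, 4)}
Keep only column(s) A, E (12 duplicate(s) eliminated): {(20, 1), (20, 29), (20, 40), (36, 1), (36, 29), (36, 40), (37, 1), (37, 29), (37, 40), (4, 1), (4, 29), (4, 40)}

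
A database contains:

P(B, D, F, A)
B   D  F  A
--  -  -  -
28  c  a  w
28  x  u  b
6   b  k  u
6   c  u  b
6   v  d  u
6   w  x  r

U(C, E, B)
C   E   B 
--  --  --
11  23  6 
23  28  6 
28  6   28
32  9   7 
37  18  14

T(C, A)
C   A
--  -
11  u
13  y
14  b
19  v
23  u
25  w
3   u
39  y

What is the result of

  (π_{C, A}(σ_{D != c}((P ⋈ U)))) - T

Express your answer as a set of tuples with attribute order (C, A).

Joining P and U on B yields {(28, c, a, w, 28, 6), (28, x, u, b, 28, 6), (6, b, k, u, 11, 23), (6, b, k, u, 23, 28), (6, c, u, b, 11, 23), (6, c, u, b, 23, 28), (6, v, d, u, 11, 23), (6, v, d, u, 23, 28), (6, w, x, r, 11, 23), (6, w, x, r, 23, 28)}.
Filtering on D != c leaves {(28, x, u, b, 28, 6), (6, b, k, u, 11, 23), (6, b, k, u, 23, 28), (6, v, d, u, 11, 23), (6, v, d, u, 23, 28), (6, w, x, r, 11, 23), (6, w, x, r, 23, 28)}.
Projecting to C, A (2 duplicate(s) eliminated): {(11, r), (11, u), (23, r), (23, u), (28, b)}
Difference: {(11, r), (11, u), (23, r), (23, u), (28, b)} with {(11, u), (13, y), (14, b), (19, v), (23, u), (25, w), (3, u), (39, y)} → {(11, r), (23, r), (28, b)}

{(11, r), (23, r), (28, b)}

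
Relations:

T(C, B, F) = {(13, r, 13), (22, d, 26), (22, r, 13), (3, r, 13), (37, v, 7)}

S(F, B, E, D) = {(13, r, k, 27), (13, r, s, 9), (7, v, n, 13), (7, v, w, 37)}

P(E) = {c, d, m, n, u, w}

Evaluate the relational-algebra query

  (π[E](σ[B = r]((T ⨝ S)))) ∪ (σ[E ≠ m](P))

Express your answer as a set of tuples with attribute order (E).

T ⋈ S (natural join on B, F): {(13, r, 13, k, 27), (13, r, 13, s, 9), (22, r, 13, k, 27), (22, r, 13, s, 9), (3, r, 13, k, 27), (3, r, 13, s, 9), (37, v, 7, n, 13), (37, v, 7, w, 37)}
σ[B = r]: keep tuples satisfying B = r → {(13, r, 13, k, 27), (13, r, 13, s, 9), (22, r, 13, k, 27), (22, r, 13, s, 9), (3, r, 13, k, 27), (3, r, 13, s, 9)}
π[E]: project onto (E) (4 duplicate(s) eliminated) → {k, s}
σ[E ≠ m]: keep tuples satisfying E ≠ m → {c, d, n, u, w}
Set union of the two operands is {c, d, k, n, s, u, w}.

{c, d, k, n, s, u, w}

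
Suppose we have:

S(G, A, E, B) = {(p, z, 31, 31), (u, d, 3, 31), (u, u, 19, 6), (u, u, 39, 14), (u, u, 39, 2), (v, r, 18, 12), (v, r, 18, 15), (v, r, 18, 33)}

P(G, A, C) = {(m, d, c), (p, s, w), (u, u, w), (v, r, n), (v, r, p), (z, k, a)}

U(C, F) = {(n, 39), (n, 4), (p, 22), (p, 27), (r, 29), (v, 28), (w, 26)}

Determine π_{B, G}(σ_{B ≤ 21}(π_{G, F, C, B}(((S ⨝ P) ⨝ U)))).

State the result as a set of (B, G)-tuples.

Natural join on G, A: {(u, u, 19, 6, w), (u, u, 39, 14, w), (u, u, 39, 2, w), (v, r, 18, 12, n), (v, r, 18, 12, p), (v, r, 18, 15, n), (v, r, 18, 15, p), (v, r, 18, 33, n), (v, r, 18, 33, p)}
Natural join on C: {(u, u, 19, 6, w, 26), (u, u, 39, 14, w, 26), (u, u, 39, 2, w, 26), (v, r, 18, 12, n, 39), (v, r, 18, 12, n, 4), (v, r, 18, 12, p, 22), (v, r, 18, 12, p, 27), (v, r, 18, 15, n, 39), (v, r, 18, 15, n, 4), (v, r, 18, 15, p, 22), (v, r, 18, 15, p, 27), (v, r, 18, 33, n, 39), (v, r, 18, 33, n, 4), (v, r, 18, 33, p, 22), (v, r, 18, 33, p, 27)}
Keep only column(s) G, F, C, B: {(u, 26, w, 14), (u, 26, w, 2), (u, 26, w, 6), (v, 22, p, 12), (v, 22, p, 15), (v, 22, p, 33), (v, 27, p, 12), (v, 27, p, 15), (v, 27, p, 33), (v, 39, n, 12), (v, 39, n, 15), (v, 39, n, 33), (v, 4, n, 12), (v, 4, n, 15), (v, 4, n, 33)}
σ[B ≤ 21]: keep tuples satisfying B ≤ 21 → {(u, 26, w, 14), (u, 26, w, 2), (u, 26, w, 6), (v, 22, p, 12), (v, 22, p, 15), (v, 27, p, 12), (v, 27, p, 15), (v, 39, n, 12), (v, 39, n, 15), (v, 4, n, 12), (v, 4, n, 15)}
Keep only column(s) B, G (6 duplicate(s) eliminated): {(12, v), (14, u), (15, v), (2, u), (6, u)}

{(12, v), (14, u), (15, v), (2, u), (6, u)}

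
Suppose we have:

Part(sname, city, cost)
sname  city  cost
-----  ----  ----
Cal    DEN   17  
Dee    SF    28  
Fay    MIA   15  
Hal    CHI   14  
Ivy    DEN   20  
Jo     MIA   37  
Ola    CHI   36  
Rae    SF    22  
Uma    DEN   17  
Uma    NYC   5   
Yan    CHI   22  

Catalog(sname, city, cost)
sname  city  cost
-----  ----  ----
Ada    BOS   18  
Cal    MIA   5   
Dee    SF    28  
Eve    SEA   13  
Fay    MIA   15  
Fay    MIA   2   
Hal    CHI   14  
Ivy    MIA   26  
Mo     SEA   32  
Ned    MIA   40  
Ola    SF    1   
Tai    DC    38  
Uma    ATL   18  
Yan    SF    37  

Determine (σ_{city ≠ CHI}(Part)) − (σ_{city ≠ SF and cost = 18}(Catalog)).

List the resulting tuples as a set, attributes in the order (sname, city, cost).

Filtering on city ≠ CHI leaves {(Cal, DEN, 17), (Dee, SF, 28), (Fay, MIA, 15), (Ivy, DEN, 20), (Jo, MIA, 37), (Rae, SF, 22), (Uma, DEN, 17), (Uma, NYC, 5)}.
Filtering on city ≠ SF and cost = 18 leaves {(Ada, BOS, 18), (Uma, ATL, 18)}.
Taking the difference: {(Cal, DEN, 17), (Dee, SF, 28), (Fay, MIA, 15), (Ivy, DEN, 20), (Jo, MIA, 37), (Rae, SF, 22), (Uma, DEN, 17), (Uma, NYC, 5)}

{(Cal, DEN, 17), (Dee, SF, 28), (Fay, MIA, 15), (Ivy, DEN, 20), (Jo, MIA, 37), (Rae, SF, 22), (Uma, DEN, 17), (Uma, NYC, 5)}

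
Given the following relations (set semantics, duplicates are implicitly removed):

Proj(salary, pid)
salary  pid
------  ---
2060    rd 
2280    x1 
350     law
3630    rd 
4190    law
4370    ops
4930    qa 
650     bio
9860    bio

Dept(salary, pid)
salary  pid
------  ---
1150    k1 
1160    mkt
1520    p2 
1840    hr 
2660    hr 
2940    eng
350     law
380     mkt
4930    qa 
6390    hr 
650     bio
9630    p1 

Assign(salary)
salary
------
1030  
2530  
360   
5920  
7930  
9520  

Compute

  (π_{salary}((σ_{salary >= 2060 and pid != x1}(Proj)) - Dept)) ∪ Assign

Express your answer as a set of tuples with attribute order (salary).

{1030, 2060, 2530, 360, 3630, 4190, 4370, 5920, 7930, 9520, 9860}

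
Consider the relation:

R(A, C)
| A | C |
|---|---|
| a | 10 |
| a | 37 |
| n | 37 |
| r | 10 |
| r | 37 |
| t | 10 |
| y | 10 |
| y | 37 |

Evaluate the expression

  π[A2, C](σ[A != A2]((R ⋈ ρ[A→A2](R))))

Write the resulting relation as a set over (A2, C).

{(a, 10), (a, 37), (n, 37), (r, 10), (r, 37), (t, 10), (y, 10), (y, 37)}

ρ[A→A2]: schema becomes (A2, C); tuples unchanged.
R ⋈ ρ[A→A2](R) (natural join on C): {(a, 10, a), (a, 10, r), (a, 10, t), (a, 10, y), (a, 37, a), (a, 37, n), (a, 37, r), (a, 37, y), (n, 37, a), (n, 37, n), (n, 37, r), (n, 37, y), (r, 10, a), (r, 10, r), (r, 10, t), (r, 10, y), (r, 37, a), (r, 37, n), (r, 37, r), (r, 37, y), (t, 10, a), (t, 10, r), (t, 10, t), (t, 10, y), (y, 10, a), (y, 10, r), (y, 10, t), (y, 10, y), (y, 37, a), (y, 37, n), (y, 37, r), (y, 37, y)}
Filtering on A != A2 leaves {(a, 10, r), (a, 10, t), (a, 10, y), (a, 37, n), (a, 37, r), (a, 37, y), (n, 37, a), (n, 37, r), (n, 37, y), (r, 10, a), (r, 10, t), (r, 10, y), (r, 37, a), (r, 37, n), (r, 37, y), (t, 10, a), (t, 10, r), (t, 10, y), (y, 10, a), (y, 10, r), (y, 10, t), (y, 37, a), (y, 37, n), (y, 37, r)}.
π[A2, C]: project onto (A2, C) (16 duplicate(s) eliminated) → {(a, 10), (a, 37), (n, 37), (r, 10), (r, 37), (t, 10), (y, 10), (y, 37)}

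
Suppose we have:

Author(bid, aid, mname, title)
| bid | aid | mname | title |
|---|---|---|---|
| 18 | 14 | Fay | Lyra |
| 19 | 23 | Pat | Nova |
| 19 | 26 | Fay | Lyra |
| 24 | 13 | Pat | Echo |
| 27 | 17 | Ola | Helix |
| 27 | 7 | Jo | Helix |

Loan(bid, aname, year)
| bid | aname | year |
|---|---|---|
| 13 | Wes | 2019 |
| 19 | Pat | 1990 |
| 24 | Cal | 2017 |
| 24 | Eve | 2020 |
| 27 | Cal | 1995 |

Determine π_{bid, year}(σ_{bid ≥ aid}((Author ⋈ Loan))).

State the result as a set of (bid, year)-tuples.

{(24, 2017), (24, 2020), (27, 1995)}

Natural join on bid: {(19, 23, Pat, Nova, Pat, 1990), (19, 26, Fay, Lyra, Pat, 1990), (24, 13, Pat, Echo, Cal, 2017), (24, 13, Pat, Echo, Eve, 2020), (27, 17, Ola, Helix, Cal, 1995), (27, 7, Jo, Helix, Cal, 1995)}
Filtering on bid ≥ aid leaves {(24, 13, Pat, Echo, Cal, 2017), (24, 13, Pat, Echo, Eve, 2020), (27, 17, Ola, Helix, Cal, 1995), (27, 7, Jo, Helix, Cal, 1995)}.
Projecting to bid, year (1 duplicate(s) eliminated): {(24, 2017), (24, 2020), (27, 1995)}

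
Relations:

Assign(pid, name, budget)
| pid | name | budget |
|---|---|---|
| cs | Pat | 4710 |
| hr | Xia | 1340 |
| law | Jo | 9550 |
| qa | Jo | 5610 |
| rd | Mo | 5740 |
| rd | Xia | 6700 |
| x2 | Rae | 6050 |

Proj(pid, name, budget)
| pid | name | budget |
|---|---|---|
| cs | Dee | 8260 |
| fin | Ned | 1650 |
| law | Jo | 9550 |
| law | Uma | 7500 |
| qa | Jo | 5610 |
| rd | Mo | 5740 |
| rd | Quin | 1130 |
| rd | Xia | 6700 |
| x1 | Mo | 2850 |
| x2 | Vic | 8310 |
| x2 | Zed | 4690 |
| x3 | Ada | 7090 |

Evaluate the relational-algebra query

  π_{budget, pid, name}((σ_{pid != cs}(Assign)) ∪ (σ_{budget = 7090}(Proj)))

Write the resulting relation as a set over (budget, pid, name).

Filtering on pid != cs leaves {(hr, Xia, 1340), (law, Jo, 9550), (qa, Jo, 5610), (rd, Mo, 5740), (rd, Xia, 6700), (x2, Rae, 6050)}.
Filtering on budget = 7090 leaves {(x3, Ada, 7090)}.
Set union of the two operands is {(hr, Xia, 1340), (law, Jo, 9550), (qa, Jo, 5610), (rd, Mo, 5740), (rd, Xia, 6700), (x2, Rae, 6050), (x3, Ada, 7090)}.
π[budget, pid, name]: project onto (budget, pid, name) → {(1340, hr, Xia), (5610, qa, Jo), (5740, rd, Mo), (6050, x2, Rae), (6700, rd, Xia), (7090, x3, Ada), (9550, law, Jo)}

{(1340, hr, Xia), (5610, qa, Jo), (5740, rd, Mo), (6050, x2, Rae), (6700, rd, Xia), (7090, x3, Ada), (9550, law, Jo)}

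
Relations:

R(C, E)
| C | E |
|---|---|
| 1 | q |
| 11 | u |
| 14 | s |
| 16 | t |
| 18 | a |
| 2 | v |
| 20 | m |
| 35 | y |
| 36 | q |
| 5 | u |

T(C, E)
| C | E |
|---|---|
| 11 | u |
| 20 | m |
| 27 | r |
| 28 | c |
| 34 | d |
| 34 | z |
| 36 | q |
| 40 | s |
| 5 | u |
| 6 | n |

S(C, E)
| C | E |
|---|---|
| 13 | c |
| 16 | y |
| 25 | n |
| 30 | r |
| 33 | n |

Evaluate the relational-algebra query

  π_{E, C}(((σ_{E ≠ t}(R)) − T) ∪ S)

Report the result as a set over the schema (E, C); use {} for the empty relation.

{(a, 18), (c, 13), (n, 25), (n, 33), (q, 1), (r, 30), (s, 14), (v, 2), (y, 16), (y, 35)}

Filtering on E ≠ t leaves {(1, q), (11, u), (14, s), (18, a), (2, v), (20, m), (35, y), (36, q), (5, u)}.
Taking the difference: {(1, q), (14, s), (18, a), (2, v), (35, y)}
Taking the union: {(1, q), (13, c), (14, s), (16, y), (18, a), (2, v), (25, n), (30, r), (33, n), (35, y)}
π_{E, C} gives {(a, 18), (c, 13), (n, 25), (n, 33), (q, 1), (r, 30), (s, 14), (v, 2), (y, 16), (y, 35)}.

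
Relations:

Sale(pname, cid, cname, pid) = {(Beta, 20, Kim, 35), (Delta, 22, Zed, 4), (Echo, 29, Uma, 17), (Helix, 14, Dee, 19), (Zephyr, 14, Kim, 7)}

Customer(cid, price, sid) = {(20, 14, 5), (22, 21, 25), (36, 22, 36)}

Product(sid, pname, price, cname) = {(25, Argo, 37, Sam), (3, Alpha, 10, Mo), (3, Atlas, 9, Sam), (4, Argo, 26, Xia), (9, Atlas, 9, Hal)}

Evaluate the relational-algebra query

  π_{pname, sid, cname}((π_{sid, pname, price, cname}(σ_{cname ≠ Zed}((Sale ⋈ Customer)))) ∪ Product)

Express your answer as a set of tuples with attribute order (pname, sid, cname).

{(Alpha, 3, Mo), (Argo, 25, Sam), (Argo, 4, Xia), (Atlas, 3, Sam), (Atlas, 9, Hal), (Beta, 5, Kim)}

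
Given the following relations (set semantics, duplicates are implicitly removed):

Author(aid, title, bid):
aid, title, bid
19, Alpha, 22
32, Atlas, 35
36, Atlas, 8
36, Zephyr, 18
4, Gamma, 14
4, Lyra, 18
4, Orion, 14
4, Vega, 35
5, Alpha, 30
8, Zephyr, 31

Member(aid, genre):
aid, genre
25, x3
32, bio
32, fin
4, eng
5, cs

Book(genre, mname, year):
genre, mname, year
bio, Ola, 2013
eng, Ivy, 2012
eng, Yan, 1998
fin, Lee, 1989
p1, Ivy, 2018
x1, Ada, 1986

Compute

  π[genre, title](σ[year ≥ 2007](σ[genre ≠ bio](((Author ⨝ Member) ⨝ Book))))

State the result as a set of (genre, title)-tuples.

{(eng, Gamma), (eng, Lyra), (eng, Orion), (eng, Vega)}

Author ⋈ Member (natural join on aid): {(32, Atlas, 35, bio), (32, Atlas, 35, fin), (4, Gamma, 14, eng), (4, Lyra, 18, eng), (4, Orion, 14, eng), (4, Vega, 35, eng), (5, Alpha, 30, cs)}
(Author ⨝ Member) ⋈ Book (natural join on genre): {(32, Atlas, 35, bio, Ola, 2013), (32, Atlas, 35, fin, Lee, 1989), (4, Gamma, 14, eng, Ivy, 2012), (4, Gamma, 14, eng, Yan, 1998), (4, Lyra, 18, eng, Ivy, 2012), (4, Lyra, 18, eng, Yan, 1998), (4, Orion, 14, eng, Ivy, 2012), (4, Orion, 14, eng, Yan, 1998), (4, Vega, 35, eng, Ivy, 2012), (4, Vega, 35, eng, Yan, 1998)}
Selection genre ≠ bio: {(32, Atlas, 35, fin, Lee, 1989), (4, Gamma, 14, eng, Ivy, 2012), (4, Gamma, 14, eng, Yan, 1998), (4, Lyra, 18, eng, Ivy, 2012), (4, Lyra, 18, eng, Yan, 1998), (4, Orion, 14, eng, Ivy, 2012), (4, Orion, 14, eng, Yan, 1998), (4, Vega, 35, eng, Ivy, 2012), (4, Vega, 35, eng, Yan, 1998)}
Selection year ≥ 2007: {(4, Gamma, 14, eng, Ivy, 2012), (4, Lyra, 18, eng, Ivy, 2012), (4, Orion, 14, eng, Ivy, 2012), (4, Vega, 35, eng, Ivy, 2012)}
π[genre, title]: project onto (genre, title) → {(eng, Gamma), (eng, Lyra), (eng, Orion), (eng, Vega)}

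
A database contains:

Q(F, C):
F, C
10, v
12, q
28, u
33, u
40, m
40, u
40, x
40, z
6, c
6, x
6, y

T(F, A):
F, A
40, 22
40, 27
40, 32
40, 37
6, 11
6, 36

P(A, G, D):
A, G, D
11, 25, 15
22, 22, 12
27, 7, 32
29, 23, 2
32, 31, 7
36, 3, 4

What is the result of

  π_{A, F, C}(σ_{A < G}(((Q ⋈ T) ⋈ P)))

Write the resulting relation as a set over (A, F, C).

Q ⋈ T (natural join on F): {(40, m, 22), (40, m, 27), (40, m, 32), (40, m, 37), (40, u, 22), (40, u, 27), (40, u, 32), (40, u, 37), (40, x, 22), (40, x, 27), (40, x, 32), (40, x, 37), (40, z, 22), (40, z, 27), (40, z, 32), (40, z, 37), (6, c, 11), (6, c, 36), (6, x, 11), (6, x, 36), (6, y, 11), (6, y, 36)}
(Q ⋈ T) ⋈ P (natural join on A): {(40, m, 22, 22, 12), (40, m, 27, 7, 32), (40, m, 32, 31, 7), (40, u, 22, 22, 12), (40, u, 27, 7, 32), (40, u, 32, 31, 7), (40, x, 22, 22, 12), (40, x, 27, 7, 32), (40, x, 32, 31, 7), (40, z, 22, 22, 12), (40, z, 27, 7, 32), (40, z, 32, 31, 7), (6, c, 11, 25, 15), (6, c, 36, 3, 4), (6, x, 11, 25, 15), (6, x, 36, 3, 4), (6, y, 11, 25, 15), (6, y, 36, 3, 4)}
Filtering on A < G leaves {(6, c, 11, 25, 15), (6, x, 11, 25, 15), (6, y, 11, 25, 15)}.
π_{A, F, C} gives {(11, 6, c), (11, 6, x), (11, 6, y)}.

{(11, 6, c), (11, 6, x), (11, 6, y)}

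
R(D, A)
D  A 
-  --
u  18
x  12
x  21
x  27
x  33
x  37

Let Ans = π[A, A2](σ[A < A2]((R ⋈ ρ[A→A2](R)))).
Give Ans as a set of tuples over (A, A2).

{(12, 21), (12, 27), (12, 33), (12, 37), (21, 27), (21, 33), (21, 37), (27, 33), (27, 37), (33, 37)}

ρ[A→A2]: schema becomes (D, A2); tuples unchanged.
R ⋈ ρ[A→A2](R) (natural join on D): {(u, 18, 18), (x, 12, 12), (x, 12, 21), (x, 12, 27), (x, 12, 33), (x, 12, 37), (x, 21, 12), (x, 21, 21), (x, 21, 27), (x, 21, 33), (x, 21, 37), (x, 27, 12), (x, 27, 21), (x, 27, 27), (x, 27, 33), (x, 27, 37), (x, 33, 12), (x, 33, 21), (x, 33, 27), (x, 33, 33), (x, 33, 37), (x, 37, 12), (x, 37, 21), (x, 37, 27), (x, 37, 33), (x, 37, 37)}
Apply σ_{A < A2}; surviving tuples: {(x, 12, 21), (x, 12, 27), (x, 12, 33), (x, 12, 37), (x, 21, 27), (x, 21, 33), (x, 21, 37), (x, 27, 33), (x, 27, 37), (x, 33, 37)}
Projecting to A, A2: {(12, 21), (12, 27), (12, 33), (12, 37), (21, 27), (21, 33), (21, 37), (27, 33), (27, 37), (33, 37)}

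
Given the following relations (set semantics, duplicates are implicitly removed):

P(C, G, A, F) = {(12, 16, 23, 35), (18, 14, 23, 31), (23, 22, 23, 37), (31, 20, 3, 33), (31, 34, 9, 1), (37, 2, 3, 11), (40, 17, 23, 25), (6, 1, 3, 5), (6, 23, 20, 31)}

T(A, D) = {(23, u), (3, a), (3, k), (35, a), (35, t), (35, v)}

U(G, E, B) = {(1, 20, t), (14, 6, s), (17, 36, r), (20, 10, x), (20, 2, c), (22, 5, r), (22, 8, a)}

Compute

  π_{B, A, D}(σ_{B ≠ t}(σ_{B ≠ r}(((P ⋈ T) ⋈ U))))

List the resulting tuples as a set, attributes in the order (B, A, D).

{(a, 23, u), (c, 3, a), (c, 3, k), (s, 23, u), (x, 3, a), (x, 3, k)}

P ⋈ T (natural join on A): {(12, 16, 23, 35, u), (18, 14, 23, 31, u), (23, 22, 23, 37, u), (31, 20, 3, 33, a), (31, 20, 3, 33, k), (37, 2, 3, 11, a), (37, 2, 3, 11, k), (40, 17, 23, 25, u), (6, 1, 3, 5, a), (6, 1, 3, 5, k)}
(P ⋈ T) ⋈ U (natural join on G): {(18, 14, 23, 31, u, 6, s), (23, 22, 23, 37, u, 5, r), (23, 22, 23, 37, u, 8, a), (31, 20, 3, 33, a, 10, x), (31, 20, 3, 33, a, 2, c), (31, 20, 3, 33, k, 10, x), (31, 20, 3, 33, k, 2, c), (40, 17, 23, 25, u, 36, r), (6, 1, 3, 5, a, 20, t), (6, 1, 3, 5, k, 20, t)}
Filtering on B ≠ r leaves {(18, 14, 23, 31, u, 6, s), (23, 22, 23, 37, u, 8, a), (31, 20, 3, 33, a, 10, x), (31, 20, 3, 33, a, 2, c), (31, 20, 3, 33, k, 10, x), (31, 20, 3, 33, k, 2, c), (6, 1, 3, 5, a, 20, t), (6, 1, 3, 5, k, 20, t)}.
Filtering on B ≠ t leaves {(18, 14, 23, 31, u, 6, s), (23, 22, 23, 37, u, 8, a), (31, 20, 3, 33, a, 10, x), (31, 20, 3, 33, a, 2, c), (31, 20, 3, 33, k, 10, x), (31, 20, 3, 33, k, 2, c)}.
π[B, A, D]: project onto (B, A, D) → {(a, 23, u), (c, 3, a), (c, 3, k), (s, 23, u), (x, 3, a), (x, 3, k)}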